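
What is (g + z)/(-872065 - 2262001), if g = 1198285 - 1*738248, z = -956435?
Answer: 248199/1567033 ≈ 0.15839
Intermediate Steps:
g = 460037 (g = 1198285 - 738248 = 460037)
(g + z)/(-872065 - 2262001) = (460037 - 956435)/(-872065 - 2262001) = -496398/(-3134066) = -496398*(-1/3134066) = 248199/1567033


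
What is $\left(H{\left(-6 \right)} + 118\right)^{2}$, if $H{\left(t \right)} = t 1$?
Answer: $12544$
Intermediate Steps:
$H{\left(t \right)} = t$
$\left(H{\left(-6 \right)} + 118\right)^{2} = \left(-6 + 118\right)^{2} = 112^{2} = 12544$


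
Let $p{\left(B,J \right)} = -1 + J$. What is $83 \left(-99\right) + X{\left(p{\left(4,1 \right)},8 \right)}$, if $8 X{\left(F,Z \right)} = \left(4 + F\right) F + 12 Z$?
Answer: $-8205$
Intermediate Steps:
$X{\left(F,Z \right)} = \frac{3 Z}{2} + \frac{F \left(4 + F\right)}{8}$ ($X{\left(F,Z \right)} = \frac{\left(4 + F\right) F + 12 Z}{8} = \frac{F \left(4 + F\right) + 12 Z}{8} = \frac{12 Z + F \left(4 + F\right)}{8} = \frac{3 Z}{2} + \frac{F \left(4 + F\right)}{8}$)
$83 \left(-99\right) + X{\left(p{\left(4,1 \right)},8 \right)} = 83 \left(-99\right) + \left(\frac{-1 + 1}{2} + \frac{\left(-1 + 1\right)^{2}}{8} + \frac{3}{2} \cdot 8\right) = -8217 + \left(\frac{1}{2} \cdot 0 + \frac{0^{2}}{8} + 12\right) = -8217 + \left(0 + \frac{1}{8} \cdot 0 + 12\right) = -8217 + \left(0 + 0 + 12\right) = -8217 + 12 = -8205$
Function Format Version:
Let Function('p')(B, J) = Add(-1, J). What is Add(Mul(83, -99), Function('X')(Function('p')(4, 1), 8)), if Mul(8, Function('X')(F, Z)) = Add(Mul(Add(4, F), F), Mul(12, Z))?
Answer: -8205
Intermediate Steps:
Function('X')(F, Z) = Add(Mul(Rational(3, 2), Z), Mul(Rational(1, 8), F, Add(4, F))) (Function('X')(F, Z) = Mul(Rational(1, 8), Add(Mul(Add(4, F), F), Mul(12, Z))) = Mul(Rational(1, 8), Add(Mul(F, Add(4, F)), Mul(12, Z))) = Mul(Rational(1, 8), Add(Mul(12, Z), Mul(F, Add(4, F)))) = Add(Mul(Rational(3, 2), Z), Mul(Rational(1, 8), F, Add(4, F))))
Add(Mul(83, -99), Function('X')(Function('p')(4, 1), 8)) = Add(Mul(83, -99), Add(Mul(Rational(1, 2), Add(-1, 1)), Mul(Rational(1, 8), Pow(Add(-1, 1), 2)), Mul(Rational(3, 2), 8))) = Add(-8217, Add(Mul(Rational(1, 2), 0), Mul(Rational(1, 8), Pow(0, 2)), 12)) = Add(-8217, Add(0, Mul(Rational(1, 8), 0), 12)) = Add(-8217, Add(0, 0, 12)) = Add(-8217, 12) = -8205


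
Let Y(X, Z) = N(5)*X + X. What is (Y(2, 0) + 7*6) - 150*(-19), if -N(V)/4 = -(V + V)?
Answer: 2974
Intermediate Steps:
N(V) = 8*V (N(V) = -(-4)*(V + V) = -(-4)*2*V = -(-8)*V = 8*V)
Y(X, Z) = 41*X (Y(X, Z) = (8*5)*X + X = 40*X + X = 41*X)
(Y(2, 0) + 7*6) - 150*(-19) = (41*2 + 7*6) - 150*(-19) = (82 + 42) + 2850 = 124 + 2850 = 2974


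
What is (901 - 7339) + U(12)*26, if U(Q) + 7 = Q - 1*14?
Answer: -6672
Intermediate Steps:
U(Q) = -21 + Q (U(Q) = -7 + (Q - 1*14) = -7 + (Q - 14) = -7 + (-14 + Q) = -21 + Q)
(901 - 7339) + U(12)*26 = (901 - 7339) + (-21 + 12)*26 = -6438 - 9*26 = -6438 - 234 = -6672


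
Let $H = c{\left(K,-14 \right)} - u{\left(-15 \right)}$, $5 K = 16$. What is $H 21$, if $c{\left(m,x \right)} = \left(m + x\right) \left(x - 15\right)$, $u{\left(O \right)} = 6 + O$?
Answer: $\frac{33831}{5} \approx 6766.2$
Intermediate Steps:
$K = \frac{16}{5}$ ($K = \frac{1}{5} \cdot 16 = \frac{16}{5} \approx 3.2$)
$c{\left(m,x \right)} = \left(-15 + x\right) \left(m + x\right)$ ($c{\left(m,x \right)} = \left(m + x\right) \left(-15 + x\right) = \left(-15 + x\right) \left(m + x\right)$)
$H = \frac{1611}{5}$ ($H = \left(\left(-14\right)^{2} - 48 - -210 + \frac{16}{5} \left(-14\right)\right) - \left(6 - 15\right) = \left(196 - 48 + 210 - \frac{224}{5}\right) - -9 = \frac{1566}{5} + 9 = \frac{1611}{5} \approx 322.2$)
$H 21 = \frac{1611}{5} \cdot 21 = \frac{33831}{5}$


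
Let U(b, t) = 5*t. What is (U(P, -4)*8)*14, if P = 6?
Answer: -2240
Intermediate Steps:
(U(P, -4)*8)*14 = ((5*(-4))*8)*14 = -20*8*14 = -160*14 = -2240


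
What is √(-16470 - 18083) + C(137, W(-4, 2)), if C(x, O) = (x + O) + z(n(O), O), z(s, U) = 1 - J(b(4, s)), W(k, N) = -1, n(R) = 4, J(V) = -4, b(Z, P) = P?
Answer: 141 + I*√34553 ≈ 141.0 + 185.88*I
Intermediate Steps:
z(s, U) = 5 (z(s, U) = 1 - 1*(-4) = 1 + 4 = 5)
C(x, O) = 5 + O + x (C(x, O) = (x + O) + 5 = (O + x) + 5 = 5 + O + x)
√(-16470 - 18083) + C(137, W(-4, 2)) = √(-16470 - 18083) + (5 - 1 + 137) = √(-34553) + 141 = I*√34553 + 141 = 141 + I*√34553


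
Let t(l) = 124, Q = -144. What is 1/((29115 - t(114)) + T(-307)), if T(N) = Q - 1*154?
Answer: 1/28693 ≈ 3.4852e-5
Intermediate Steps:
T(N) = -298 (T(N) = -144 - 1*154 = -144 - 154 = -298)
1/((29115 - t(114)) + T(-307)) = 1/((29115 - 1*124) - 298) = 1/((29115 - 124) - 298) = 1/(28991 - 298) = 1/28693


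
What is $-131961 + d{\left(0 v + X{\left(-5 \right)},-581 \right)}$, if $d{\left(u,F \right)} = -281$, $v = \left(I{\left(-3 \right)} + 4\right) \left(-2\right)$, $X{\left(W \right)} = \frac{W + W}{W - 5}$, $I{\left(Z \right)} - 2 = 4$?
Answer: $-132242$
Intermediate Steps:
$I{\left(Z \right)} = 6$ ($I{\left(Z \right)} = 2 + 4 = 6$)
$X{\left(W \right)} = \frac{2 W}{-5 + W}$
$v = -20$ ($v = \left(6 + 4\right) \left(-2\right) = 10 \left(-2\right) = -20$)
$-131961 + d{\left(0 v + X{\left(-5 \right)},-581 \right)} = -131961 - 281 = -132242$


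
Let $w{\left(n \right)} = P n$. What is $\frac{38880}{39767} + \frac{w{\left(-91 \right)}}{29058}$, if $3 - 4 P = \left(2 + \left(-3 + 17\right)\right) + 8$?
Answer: $\frac{1531698299}{1540732648} \approx 0.99414$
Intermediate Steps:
$P = - \frac{21}{4}$ ($P = \frac{3}{4} - \frac{\left(2 + \left(-3 + 17\right)\right) + 8}{4} = \frac{3}{4} - \frac{\left(2 + 14\right) + 8}{4} = \frac{3}{4} - \frac{16 + 8}{4} = \frac{3}{4} - 6 = - \frac{21}{4} \approx -5.25$)
$w{\left(n \right)} = - \frac{21 n}{4}$
$\frac{38880}{39767} + \frac{w{\left(-91 \right)}}{29058} = \frac{38880}{39767} + \frac{\left(- \frac{21}{4}\right) \left(-91\right)}{29058} = 38880 \cdot \frac{1}{39767} + \frac{1911}{4} \cdot \frac{1}{29058} = \frac{38880}{39767} + \frac{637}{38744} = \frac{1531698299}{1540732648}$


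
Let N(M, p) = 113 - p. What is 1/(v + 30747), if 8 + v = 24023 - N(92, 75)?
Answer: 1/54724 ≈ 1.8274e-5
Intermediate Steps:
v = 23977 (v = -8 + (24023 - (113 - 1*75)) = -8 + (24023 - (113 - 75)) = -8 + (24023 - 1*38) = -8 + (24023 - 38) = -8 + 23985 = 23977)
1/(v + 30747) = 1/(23977 + 30747) = 1/54724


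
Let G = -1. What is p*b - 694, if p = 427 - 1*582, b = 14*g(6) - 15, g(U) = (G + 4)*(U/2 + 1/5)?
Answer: -19201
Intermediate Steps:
g(U) = ⅗ + 3*U/2 (g(U) = (-1 + 4)*(U/2 + 1/5) = 3*(U*(½) + 1*(⅕)) = 3*(U/2 + ⅕) = 3*(⅕ + U/2) = ⅗ + 3*U/2)
b = 597/5 (b = 14*(⅗ + (3/2)*6) - 15 = 14*(⅗ + 9) - 15 = 14*(48/5) - 15 = 672/5 - 15 = 597/5 ≈ 119.40)
p = -155 (p = 427 - 582 = -155)
p*b - 694 = -155*597/5 - 694 = -18507 - 694 = -19201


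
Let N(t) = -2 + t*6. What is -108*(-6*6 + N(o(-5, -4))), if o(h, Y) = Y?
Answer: 6696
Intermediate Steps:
N(t) = -2 + 6*t
-108*(-6*6 + N(o(-5, -4))) = -108*(-6*6 + (-2 + 6*(-4))) = -108*(-36 + (-2 - 24)) = -108*(-36 - 26) = -108*(-62) = 6696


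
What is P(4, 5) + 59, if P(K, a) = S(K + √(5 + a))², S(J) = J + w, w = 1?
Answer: 94 + 10*√10 ≈ 125.62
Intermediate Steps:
S(J) = 1 + J (S(J) = J + 1 = 1 + J)
P(K, a) = (1 + K + √(5 + a))² (P(K, a) = (1 + (K + √(5 + a)))² = (1 + K + √(5 + a))²)
P(4, 5) + 59 = (1 + 4 + √(5 + 5))² + 59 = (1 + 4 + √10)² + 59 = (5 + √10)² + 59 = 59 + (5 + √10)²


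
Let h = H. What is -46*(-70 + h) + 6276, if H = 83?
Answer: 5678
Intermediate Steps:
h = 83
-46*(-70 + h) + 6276 = -46*(-70 + 83) + 6276 = -46*13 + 6276 = -598 + 6276 = 5678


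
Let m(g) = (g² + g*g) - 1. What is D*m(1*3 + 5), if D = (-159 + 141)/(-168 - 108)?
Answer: 381/46 ≈ 8.2826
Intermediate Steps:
D = 3/46 (D = -18/(-276) = -18*(-1/276) = 3/46 ≈ 0.065217)
m(g) = -1 + 2*g² (m(g) = (g² + g²) - 1 = 2*g² - 1 = -1 + 2*g²)
D*m(1*3 + 5) = 3*(-1 + 2*(1*3 + 5)²)/46 = 3*(-1 + 2*(3 + 5)²)/46 = 3*(-1 + 2*8²)/46 = 3*(-1 + 2*64)/46 = 3*(-1 + 128)/46 = (3/46)*127 = 381/46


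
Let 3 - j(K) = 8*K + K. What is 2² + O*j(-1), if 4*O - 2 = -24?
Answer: -62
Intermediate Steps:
j(K) = 3 - 9*K (j(K) = 3 - (8*K + K) = 3 - 9*K)
O = -11/2 (O = ½ + (¼)*(-24) = ½ - 6 = -11/2 ≈ -5.5000)
2² + O*j(-1) = 2² - 11*(3 - 9*(-1))/2 = 4 - 11*(3 + 9)/2 = 4 - 11/2*12 = 4 - 66 = -62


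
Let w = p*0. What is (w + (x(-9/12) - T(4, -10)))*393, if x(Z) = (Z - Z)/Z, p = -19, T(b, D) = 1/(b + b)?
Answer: -393/8 ≈ -49.125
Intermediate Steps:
T(b, D) = 1/(2*b)
w = 0 (w = -19*0 = 0)
x(Z) = 0 (x(Z) = 0/Z = 0)
(w + (x(-9/12) - T(4, -10)))*393 = (0 + (0 - 1/(2*4)))*393 = (0 + (0 - 1*⅛))*393 = (0 + (0 - ⅛))*393 = (0 - ⅛)*393 = -⅛*393 = -393/8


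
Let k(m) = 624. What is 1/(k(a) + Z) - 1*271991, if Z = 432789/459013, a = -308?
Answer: -78022494900878/286856901 ≈ -2.7199e+5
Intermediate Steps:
Z = 432789/459013 (Z = 432789*(1/459013) = 432789/459013 ≈ 0.94287)
1/(k(a) + Z) - 1*271991 = 1/(624 + 432789/459013) - 1*271991 = 1/(286856901/459013) - 271991 = 459013/286856901 - 271991 = -78022494900878/286856901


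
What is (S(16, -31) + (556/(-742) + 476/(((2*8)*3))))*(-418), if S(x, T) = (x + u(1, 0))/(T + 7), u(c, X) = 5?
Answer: -15431515/4452 ≈ -3466.2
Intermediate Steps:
S(x, T) = (5 + x)/(7 + T) (S(x, T) = (x + 5)/(T + 7) = (5 + x)/(7 + T))
(S(16, -31) + (556/(-742) + 476/(((2*8)*3))))*(-418) = ((5 + 16)/(7 - 31) + (556/(-742) + 476/(((2*8)*3))))*(-418) = (21/(-24) + (556*(-1/742) + 476/((16*3))))*(-418) = (-1/24*21 + (-278/371 + 476/48))*(-418) = (-7/8 + (-278/371 + 476*(1/48)))*(-418) = (-7/8 + (-278/371 + 119/12))*(-418) = (-7/8 + 40813/4452)*(-418) = (73835/8904)*(-418) = -15431515/4452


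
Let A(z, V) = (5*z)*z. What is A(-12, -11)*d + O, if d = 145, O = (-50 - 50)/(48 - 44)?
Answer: 104375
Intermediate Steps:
O = -25 (O = -100/4 = -100*1/4 = -25)
A(z, V) = 5*z**2
A(-12, -11)*d + O = (5*(-12)**2)*145 - 25 = (5*144)*145 - 25 = 720*145 - 25 = 104400 - 25 = 104375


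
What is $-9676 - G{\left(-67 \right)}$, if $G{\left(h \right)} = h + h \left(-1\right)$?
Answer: $-9676$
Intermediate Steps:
$G{\left(h \right)} = 0$ ($G{\left(h \right)} = h - h = 0$)
$-9676 - G{\left(-67 \right)} = -9676 - 0 = -9676 + 0 = -9676$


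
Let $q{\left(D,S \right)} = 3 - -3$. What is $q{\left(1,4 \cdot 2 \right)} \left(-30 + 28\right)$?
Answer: $-12$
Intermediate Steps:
$q{\left(D,S \right)} = 6$ ($q{\left(D,S \right)} = 3 + 3 = 6$)
$q{\left(1,4 \cdot 2 \right)} \left(-30 + 28\right) = 6 \left(-30 + 28\right) = 6 \left(-2\right) = -12$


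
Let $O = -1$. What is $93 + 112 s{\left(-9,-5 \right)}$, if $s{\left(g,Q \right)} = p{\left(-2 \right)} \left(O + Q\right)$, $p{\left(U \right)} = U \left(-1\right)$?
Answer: $-1251$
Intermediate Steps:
$p{\left(U \right)} = - U$
$s{\left(g,Q \right)} = -2 + 2 Q$ ($s{\left(g,Q \right)} = \left(-1\right) \left(-2\right) \left(-1 + Q\right) = 2 \left(-1 + Q\right) = -2 + 2 Q$)
$93 + 112 s{\left(-9,-5 \right)} = 93 + 112 \left(-2 + 2 \left(-5\right)\right) = 93 + 112 \left(-2 - 10\right) = 93 + 112 \left(-12\right) = 93 - 1344 = -1251$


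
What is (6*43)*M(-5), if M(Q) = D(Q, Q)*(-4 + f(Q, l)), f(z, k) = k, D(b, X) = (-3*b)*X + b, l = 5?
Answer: -20640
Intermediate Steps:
D(b, X) = b - 3*X*b (D(b, X) = -3*X*b + b = b - 3*X*b)
M(Q) = Q*(1 - 3*Q) (M(Q) = (Q*(1 - 3*Q))*(-4 + 5) = (Q*(1 - 3*Q))*1 = Q*(1 - 3*Q))
(6*43)*M(-5) = (6*43)*(-5*(1 - 3*(-5))) = 258*(-5*(1 + 15)) = 258*(-5*16) = 258*(-80) = -20640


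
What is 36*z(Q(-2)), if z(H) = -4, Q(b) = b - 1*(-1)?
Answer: -144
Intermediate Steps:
Q(b) = 1 + b (Q(b) = b + 1 = 1 + b)
36*z(Q(-2)) = 36*(-4) = -144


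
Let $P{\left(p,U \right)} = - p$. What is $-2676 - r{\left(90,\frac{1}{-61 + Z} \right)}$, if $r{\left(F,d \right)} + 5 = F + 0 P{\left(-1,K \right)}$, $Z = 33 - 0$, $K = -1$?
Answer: $-2761$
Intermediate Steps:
$Z = 33$ ($Z = 33 + 0 = 33$)
$r{\left(F,d \right)} = -5 + F$ ($r{\left(F,d \right)} = -5 + \left(F + 0 \left(\left(-1\right) \left(-1\right)\right)\right) = -5 + \left(F + 0 \cdot 1\right) = -5 + \left(F + 0\right) = -5 + F$)
$-2676 - r{\left(90,\frac{1}{-61 + Z} \right)} = -2676 - \left(-5 + 90\right) = -2676 - 85 = -2761$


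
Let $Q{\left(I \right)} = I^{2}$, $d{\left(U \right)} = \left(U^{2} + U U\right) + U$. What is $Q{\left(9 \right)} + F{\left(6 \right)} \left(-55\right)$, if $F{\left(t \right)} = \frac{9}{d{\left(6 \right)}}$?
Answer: $\frac{1941}{26} \approx 74.654$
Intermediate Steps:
$d{\left(U \right)} = U + 2 U^{2}$ ($d{\left(U \right)} = \left(U^{2} + U^{2}\right) + U = 2 U^{2} + U = U + 2 U^{2}$)
$F{\left(t \right)} = \frac{3}{26}$ ($F{\left(t \right)} = \frac{9}{6 \left(1 + 2 \cdot 6\right)} = \frac{9}{6 \left(1 + 12\right)} = \frac{9}{6 \cdot 13} = \frac{9}{78} = 9 \cdot \frac{1}{78} = \frac{3}{26}$)
$Q{\left(9 \right)} + F{\left(6 \right)} \left(-55\right) = 9^{2} + \frac{3}{26} \left(-55\right) = 81 - \frac{165}{26} = \frac{1941}{26}$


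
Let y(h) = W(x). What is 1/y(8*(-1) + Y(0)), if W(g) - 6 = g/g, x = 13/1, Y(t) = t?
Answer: 1/7 ≈ 0.14286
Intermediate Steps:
x = 13 (x = 13*1 = 13)
W(g) = 7 (W(g) = 6 + g/g = 6 + 1 = 7)
y(h) = 7
1/y(8*(-1) + Y(0)) = 1/7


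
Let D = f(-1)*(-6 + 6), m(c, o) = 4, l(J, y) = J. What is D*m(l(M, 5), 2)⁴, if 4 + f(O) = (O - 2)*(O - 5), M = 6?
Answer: 0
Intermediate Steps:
f(O) = -4 + (-5 + O)*(-2 + O) (f(O) = -4 + (O - 2)*(O - 5) = -4 + (-2 + O)*(-5 + O) = -4 + (-5 + O)*(-2 + O))
D = 0 (D = (6 + (-1)² - 7*(-1))*(-6 + 6) = (6 + 1 + 7)*0 = 14*0 = 0)
D*m(l(M, 5), 2)⁴ = 0*4⁴ = 0*256 = 0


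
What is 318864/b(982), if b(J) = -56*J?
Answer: -2847/491 ≈ -5.7984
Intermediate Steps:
318864/b(982) = 318864/((-56*982)) = 318864/(-54992) = 318864*(-1/54992) = -2847/491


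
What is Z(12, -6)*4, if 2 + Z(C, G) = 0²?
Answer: -8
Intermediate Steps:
Z(C, G) = -2 (Z(C, G) = -2 + 0² = -2 + 0 = -2)
Z(12, -6)*4 = -2*4 = -8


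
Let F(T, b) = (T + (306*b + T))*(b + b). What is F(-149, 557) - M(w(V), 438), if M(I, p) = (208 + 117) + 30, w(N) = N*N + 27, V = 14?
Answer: 189540061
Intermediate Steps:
w(N) = 27 + N² (w(N) = N² + 27 = 27 + N²)
F(T, b) = 2*b*(2*T + 306*b) (F(T, b) = (T + (T + 306*b))*(2*b) = (2*T + 306*b)*(2*b) = 2*b*(2*T + 306*b))
M(I, p) = 355 (M(I, p) = 325 + 30 = 355)
F(-149, 557) - M(w(V), 438) = 4*557*(-149 + 153*557) - 1*355 = 4*557*(-149 + 85221) - 355 = 4*557*85072 - 355 = 189540416 - 355 = 189540061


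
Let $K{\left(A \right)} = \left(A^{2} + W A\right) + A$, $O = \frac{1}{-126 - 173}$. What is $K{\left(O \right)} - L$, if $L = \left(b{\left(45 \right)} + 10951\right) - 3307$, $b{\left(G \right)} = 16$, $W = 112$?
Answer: $- \frac{684845446}{89401} \approx -7660.4$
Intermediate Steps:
$L = 7660$ ($L = \left(16 + 10951\right) - 3307 = 10967 - 3307 = 7660$)
$O = - \frac{1}{299}$ ($O = \frac{1}{-299} = - \frac{1}{299} \approx -0.0033445$)
$K{\left(A \right)} = A^{2} + 113 A$ ($K{\left(A \right)} = \left(A^{2} + 112 A\right) + A = A^{2} + 113 A$)
$K{\left(O \right)} - L = - \frac{113 - \frac{1}{299}}{299} - 7660 = \left(- \frac{1}{299}\right) \frac{33786}{299} - 7660 = - \frac{33786}{89401} - 7660 = - \frac{684845446}{89401}$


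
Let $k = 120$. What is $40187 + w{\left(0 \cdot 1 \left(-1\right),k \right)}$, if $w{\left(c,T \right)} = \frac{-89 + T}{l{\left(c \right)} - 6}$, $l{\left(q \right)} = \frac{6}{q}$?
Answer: $40187$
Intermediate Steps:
$w{\left(c,T \right)} = \frac{-89 + T}{-6 + \frac{6}{c}}$ ($w{\left(c,T \right)} = \frac{-89 + T}{\frac{6}{c} - 6} = \frac{-89 + T}{-6 + \frac{6}{c}}$)
$40187 + w{\left(0 \cdot 1 \left(-1\right),k \right)} = 40187 + \frac{0 \cdot 1 \left(-1\right) \left(89 - 120\right)}{6 \left(-1 + 0 \cdot 1 \left(-1\right)\right)} = 40187 + \frac{0 \left(-1\right) \left(89 - 120\right)}{6 \left(-1 + 0 \left(-1\right)\right)} = 40187 + \frac{1}{6} \cdot 0 \frac{1}{-1 + 0} \left(-31\right) = 40187 + \frac{1}{6} \cdot 0 \frac{1}{-1} \left(-31\right) = 40187 + \frac{1}{6} \cdot 0 \left(-1\right) \left(-31\right) = 40187 + 0 = 40187$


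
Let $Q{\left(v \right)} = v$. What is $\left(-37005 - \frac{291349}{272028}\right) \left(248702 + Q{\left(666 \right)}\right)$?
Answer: $- \frac{627577431439238}{68007} \approx -9.2281 \cdot 10^{9}$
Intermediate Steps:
$\left(-37005 - \frac{291349}{272028}\right) \left(248702 + Q{\left(666 \right)}\right) = \left(-37005 - \frac{291349}{272028}\right) \left(248702 + 666\right) = \left(-37005 - \frac{291349}{272028}\right) 249368 = \left(- \frac{10066687489}{272028}\right) 249368 = - \frac{627577431439238}{68007}$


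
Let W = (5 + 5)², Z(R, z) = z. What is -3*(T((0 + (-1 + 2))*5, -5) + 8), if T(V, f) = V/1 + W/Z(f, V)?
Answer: -99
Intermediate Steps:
W = 100 (W = 10² = 100)
T(V, f) = V + 100/V (T(V, f) = V/1 + 100/V = V*1 + 100/V = V + 100/V)
-3*(T((0 + (-1 + 2))*5, -5) + 8) = -3*(((0 + (-1 + 2))*5 + 100/(((0 + (-1 + 2))*5))) + 8) = -3*(((0 + 1)*5 + 100/(((0 + 1)*5))) + 8) = -3*((1*5 + 100/((1*5))) + 8) = -3*((5 + 100/5) + 8) = -3*((5 + 100*(⅕)) + 8) = -3*((5 + 20) + 8) = -3*(25 + 8) = -3*33 = -99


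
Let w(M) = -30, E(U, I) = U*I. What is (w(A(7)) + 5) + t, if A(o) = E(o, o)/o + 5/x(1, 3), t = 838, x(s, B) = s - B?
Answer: 813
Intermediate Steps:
E(U, I) = I*U
A(o) = -5/2 + o (A(o) = (o*o)/o + 5/(1 - 1*3) = o²/o + 5/(1 - 3) = o + 5/(-2) = o + 5*(-½) = o - 5/2 = -5/2 + o)
(w(A(7)) + 5) + t = (-30 + 5) + 838 = -25 + 838 = 813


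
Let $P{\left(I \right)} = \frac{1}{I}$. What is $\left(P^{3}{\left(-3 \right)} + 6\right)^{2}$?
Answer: $\frac{25921}{729} \approx 35.557$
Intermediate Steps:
$\left(P^{3}{\left(-3 \right)} + 6\right)^{2} = \left(\left(\frac{1}{-3}\right)^{3} + 6\right)^{2} = \left(\left(- \frac{1}{3}\right)^{3} + 6\right)^{2} = \left(- \frac{1}{27} + 6\right)^{2} = \left(\frac{161}{27}\right)^{2} = \frac{25921}{729}$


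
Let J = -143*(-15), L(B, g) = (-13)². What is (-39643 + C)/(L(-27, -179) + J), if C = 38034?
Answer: -1609/2314 ≈ -0.69533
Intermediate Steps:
L(B, g) = 169
J = 2145
(-39643 + C)/(L(-27, -179) + J) = (-39643 + 38034)/(169 + 2145) = -1609/2314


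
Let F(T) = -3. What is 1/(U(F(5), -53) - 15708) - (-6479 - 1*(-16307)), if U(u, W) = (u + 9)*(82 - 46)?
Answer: -152255377/15492 ≈ -9828.0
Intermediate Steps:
U(u, W) = 324 + 36*u (U(u, W) = (9 + u)*36 = 324 + 36*u)
1/(U(F(5), -53) - 15708) - (-6479 - 1*(-16307)) = 1/((324 + 36*(-3)) - 15708) - (-6479 - 1*(-16307)) = 1/((324 - 108) - 15708) - (-6479 + 16307) = 1/(216 - 15708) - 1*9828 = 1/(-15492) - 9828 = -1/15492 - 9828 = -152255377/15492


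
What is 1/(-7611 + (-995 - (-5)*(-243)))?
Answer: -1/9821 ≈ -0.00010182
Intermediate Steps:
1/(-7611 + (-995 - (-5)*(-243))) = 1/(-7611 + (-995 - 1*1215)) = 1/(-7611 + (-995 - 1215)) = 1/(-7611 - 2210) = 1/(-9821) = -1/9821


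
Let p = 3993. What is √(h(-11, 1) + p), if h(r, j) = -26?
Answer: √3967 ≈ 62.984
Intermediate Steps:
√(h(-11, 1) + p) = √(-26 + 3993) = √3967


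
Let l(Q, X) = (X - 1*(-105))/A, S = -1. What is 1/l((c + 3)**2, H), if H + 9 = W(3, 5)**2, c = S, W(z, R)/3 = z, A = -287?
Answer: -287/177 ≈ -1.6215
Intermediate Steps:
W(z, R) = 3*z
c = -1
H = 72 (H = -9 + (3*3)**2 = -9 + 9**2 = -9 + 81 = 72)
l(Q, X) = -15/41 - X/287 (l(Q, X) = (X - 1*(-105))/(-287) = (X + 105)*(-1/287) = (105 + X)*(-1/287) = -15/41 - X/287)
1/l((c + 3)**2, H) = 1/(-15/41 - 1/287*72) = 1/(-15/41 - 72/287) = 1/(-177/287) = -287/177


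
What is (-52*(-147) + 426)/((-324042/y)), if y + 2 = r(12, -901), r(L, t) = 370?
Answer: -494960/54007 ≈ -9.1647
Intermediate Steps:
y = 368 (y = -2 + 370 = 368)
(-52*(-147) + 426)/((-324042/y)) = (-52*(-147) + 426)/((-324042/368)) = (7644 + 426)/((-324042*1/368)) = 8070/(-162021/184) = 8070*(-184/162021) = -494960/54007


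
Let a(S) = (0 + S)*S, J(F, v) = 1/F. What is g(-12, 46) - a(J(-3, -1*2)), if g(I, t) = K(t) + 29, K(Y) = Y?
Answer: 674/9 ≈ 74.889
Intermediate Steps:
g(I, t) = 29 + t (g(I, t) = t + 29 = 29 + t)
a(S) = S² (a(S) = S*S = S²)
g(-12, 46) - a(J(-3, -1*2)) = (29 + 46) - (1/(-3))² = 75 - (-⅓)² = 75 - 1*⅑ = 75 - ⅑ = 674/9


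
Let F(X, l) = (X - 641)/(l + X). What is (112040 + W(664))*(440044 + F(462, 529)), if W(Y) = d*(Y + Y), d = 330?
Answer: 239967987109000/991 ≈ 2.4215e+11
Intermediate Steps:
W(Y) = 660*Y (W(Y) = 330*(Y + Y) = 330*(2*Y) = 660*Y)
F(X, l) = (-641 + X)/(X + l)
(112040 + W(664))*(440044 + F(462, 529)) = (112040 + 660*664)*(440044 + (-641 + 462)/(462 + 529)) = (112040 + 438240)*(440044 - 179/991) = 550280*(440044 + (1/991)*(-179)) = 550280*(440044 - 179/991) = 550280*(436083425/991) = 239967987109000/991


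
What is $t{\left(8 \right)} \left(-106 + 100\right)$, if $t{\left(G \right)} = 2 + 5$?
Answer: $-42$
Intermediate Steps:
$t{\left(G \right)} = 7$
$t{\left(8 \right)} \left(-106 + 100\right) = 7 \left(-106 + 100\right) = 7 \left(-6\right) = -42$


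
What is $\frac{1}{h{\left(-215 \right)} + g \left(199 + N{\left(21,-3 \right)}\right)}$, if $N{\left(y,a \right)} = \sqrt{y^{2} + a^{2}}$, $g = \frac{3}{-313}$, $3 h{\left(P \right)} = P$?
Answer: $- \frac{32435877}{2386419473} + \frac{126765 \sqrt{2}}{4772838946} \approx -0.013554$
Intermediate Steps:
$h{\left(P \right)} = \frac{P}{3}$
$g = - \frac{3}{313}$ ($g = 3 \left(- \frac{1}{313}\right) = - \frac{3}{313} \approx -0.0095847$)
$N{\left(y,a \right)} = \sqrt{a^{2} + y^{2}}$
$\frac{1}{h{\left(-215 \right)} + g \left(199 + N{\left(21,-3 \right)}\right)} = \frac{1}{\frac{1}{3} \left(-215\right) - \frac{3 \left(199 + \sqrt{\left(-3\right)^{2} + 21^{2}}\right)}{313}} = \frac{1}{- \frac{215}{3} - \frac{3 \left(199 + \sqrt{9 + 441}\right)}{313}} = \frac{1}{- \frac{215}{3} - \frac{3 \left(199 + \sqrt{450}\right)}{313}} = \frac{1}{- \frac{215}{3} - \frac{3 \left(199 + 15 \sqrt{2}\right)}{313}} = \frac{1}{- \frac{215}{3} - \left(\frac{597}{313} + \frac{45 \sqrt{2}}{313}\right)} = \frac{1}{- \frac{69086}{939} - \frac{45 \sqrt{2}}{313}}$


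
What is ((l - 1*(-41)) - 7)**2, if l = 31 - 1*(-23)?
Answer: 7744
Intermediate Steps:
l = 54 (l = 31 + 23 = 54)
((l - 1*(-41)) - 7)**2 = ((54 - 1*(-41)) - 7)**2 = ((54 + 41) - 7)**2 = (95 - 7)**2 = 88**2 = 7744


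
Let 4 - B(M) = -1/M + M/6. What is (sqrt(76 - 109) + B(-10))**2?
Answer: -1811/900 + 167*I*sqrt(33)/15 ≈ -2.0122 + 63.956*I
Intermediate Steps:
B(M) = 4 + 1/M - M/6 (B(M) = 4 - (-1/M + M/6) = 4 + (1/M - M/6) = 4 + 1/M - M/6)
(sqrt(76 - 109) + B(-10))**2 = (sqrt(76 - 109) + (4 + 1/(-10) - 1/6*(-10)))**2 = (sqrt(-33) + (4 - 1/10 + 5/3))**2 = (I*sqrt(33) + 167/30)**2 = (167/30 + I*sqrt(33))**2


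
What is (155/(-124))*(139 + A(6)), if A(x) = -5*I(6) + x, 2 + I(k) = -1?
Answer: -200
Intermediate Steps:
I(k) = -3 (I(k) = -2 - 1 = -3)
A(x) = 15 + x (A(x) = -5*(-3) + x = 15 + x)
(155/(-124))*(139 + A(6)) = (155/(-124))*(139 + (15 + 6)) = (155*(-1/124))*(139 + 21) = -5/4*160 = -200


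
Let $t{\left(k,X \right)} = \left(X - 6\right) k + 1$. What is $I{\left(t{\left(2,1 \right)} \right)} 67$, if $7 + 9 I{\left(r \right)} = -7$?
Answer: $- \frac{938}{9} \approx -104.22$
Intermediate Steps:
$t{\left(k,X \right)} = 1 + k \left(-6 + X\right)$ ($t{\left(k,X \right)} = \left(X - 6\right) k + 1 = \left(-6 + X\right) k + 1 = k \left(-6 + X\right) + 1 = 1 + k \left(-6 + X\right)$)
$I{\left(r \right)} = - \frac{14}{9}$ ($I{\left(r \right)} = - \frac{7}{9} + \frac{1}{9} \left(-7\right) = - \frac{7}{9} - \frac{7}{9} = - \frac{14}{9}$)
$I{\left(t{\left(2,1 \right)} \right)} 67 = \left(- \frac{14}{9}\right) 67 = - \frac{938}{9}$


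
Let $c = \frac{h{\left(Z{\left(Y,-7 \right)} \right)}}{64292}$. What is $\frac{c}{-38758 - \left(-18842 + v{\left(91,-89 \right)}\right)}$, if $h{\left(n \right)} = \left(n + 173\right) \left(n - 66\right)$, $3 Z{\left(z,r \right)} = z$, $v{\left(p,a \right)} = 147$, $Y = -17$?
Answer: $\frac{53965}{5804506782} \approx 9.2971 \cdot 10^{-6}$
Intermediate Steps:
$Z{\left(z,r \right)} = \frac{z}{3}$
$h{\left(n \right)} = \left(-66 + n\right) \left(173 + n\right)$ ($h{\left(n \right)} = \left(173 + n\right) \left(-66 + n\right) = \left(-66 + n\right) \left(173 + n\right)$)
$c = - \frac{53965}{289314}$ ($c = \frac{-11418 + \left(\frac{1}{3} \left(-17\right)\right)^{2} + 107 \cdot \frac{1}{3} \left(-17\right)}{64292} = \left(-11418 + \left(- \frac{17}{3}\right)^{2} + 107 \left(- \frac{17}{3}\right)\right) \frac{1}{64292} = \left(-11418 + \frac{289}{9} - \frac{1819}{3}\right) \frac{1}{64292} = \left(- \frac{107930}{9}\right) \frac{1}{64292} = - \frac{53965}{289314} \approx -0.18653$)
$\frac{c}{-38758 - \left(-18842 + v{\left(91,-89 \right)}\right)} = - \frac{53965}{289314 \left(-38758 + \left(18842 - 147\right)\right)} = - \frac{53965}{289314 \left(-38758 + 18695\right)} = - \frac{53965}{289314 \left(-20063\right)} = \left(- \frac{53965}{289314}\right) \left(- \frac{1}{20063}\right) = \frac{53965}{5804506782}$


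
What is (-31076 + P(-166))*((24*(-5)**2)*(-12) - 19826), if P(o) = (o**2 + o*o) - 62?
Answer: -647921324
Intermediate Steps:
P(o) = -62 + 2*o**2 (P(o) = (o**2 + o**2) - 62 = 2*o**2 - 62 = -62 + 2*o**2)
(-31076 + P(-166))*((24*(-5)**2)*(-12) - 19826) = (-31076 + (-62 + 2*(-166)**2))*((24*(-5)**2)*(-12) - 19826) = (-31076 + (-62 + 2*27556))*((24*25)*(-12) - 19826) = (-31076 + (-62 + 55112))*(600*(-12) - 19826) = (-31076 + 55050)*(-7200 - 19826) = 23974*(-27026) = -647921324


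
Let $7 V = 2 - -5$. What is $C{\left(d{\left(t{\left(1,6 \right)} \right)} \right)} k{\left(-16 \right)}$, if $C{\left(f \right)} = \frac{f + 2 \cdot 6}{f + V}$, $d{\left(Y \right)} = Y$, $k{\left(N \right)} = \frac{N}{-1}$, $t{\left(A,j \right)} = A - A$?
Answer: $192$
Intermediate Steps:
$t{\left(A,j \right)} = 0$
$k{\left(N \right)} = - N$ ($k{\left(N \right)} = N \left(-1\right) = - N$)
$V = 1$ ($V = \frac{2 - -5}{7} = \frac{2 + 5}{7} = \frac{1}{7} \cdot 7 = 1$)
$C{\left(f \right)} = \frac{12 + f}{1 + f}$ ($C{\left(f \right)} = \frac{f + 2 \cdot 6}{f + 1} = \frac{f + 12}{1 + f} = \frac{12 + f}{1 + f}$)
$C{\left(d{\left(t{\left(1,6 \right)} \right)} \right)} k{\left(-16 \right)} = \frac{12 + 0}{1 + 0} \left(\left(-1\right) \left(-16\right)\right) = 1^{-1} \cdot 12 \cdot 16 = 1 \cdot 12 \cdot 16 = 12 \cdot 16 = 192$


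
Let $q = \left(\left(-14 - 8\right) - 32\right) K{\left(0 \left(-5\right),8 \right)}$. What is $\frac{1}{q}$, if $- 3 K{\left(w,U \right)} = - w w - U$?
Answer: $- \frac{1}{144} \approx -0.0069444$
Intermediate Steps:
$K{\left(w,U \right)} = \frac{U}{3} + \frac{w^{2}}{3}$ ($K{\left(w,U \right)} = - \frac{- w w - U}{3} = - \frac{- w^{2} - U}{3} = - \frac{- U - w^{2}}{3} = \frac{U}{3} + \frac{w^{2}}{3}$)
$q = -144$ ($q = \left(\left(-14 - 8\right) - 32\right) \left(\frac{1}{3} \cdot 8 + \frac{\left(0 \left(-5\right)\right)^{2}}{3}\right) = \left(-22 - 32\right) \left(\frac{8}{3} + \frac{0^{2}}{3}\right) = - 54 \left(\frac{8}{3} + \frac{1}{3} \cdot 0\right) = - 54 \left(\frac{8}{3} + 0\right) = \left(-54\right) \frac{8}{3} = -144$)
$\frac{1}{q} = \frac{1}{-144} = - \frac{1}{144}$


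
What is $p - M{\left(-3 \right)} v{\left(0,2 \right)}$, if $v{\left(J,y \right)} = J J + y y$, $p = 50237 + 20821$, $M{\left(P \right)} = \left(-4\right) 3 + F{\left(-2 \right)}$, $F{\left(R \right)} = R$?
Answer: $3979248$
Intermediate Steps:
$M{\left(P \right)} = -14$ ($M{\left(P \right)} = \left(-4\right) 3 - 2 = -12 - 2 = -14$)
$p = 71058$
$v{\left(J,y \right)} = J^{2} + y^{2}$
$p - M{\left(-3 \right)} v{\left(0,2 \right)} = 71058 \left(-1\right) \left(-14\right) \left(0^{2} + 2^{2}\right) = 71058 \cdot 14 \left(0 + 4\right) = 71058 \cdot 14 \cdot 4 = 71058 \cdot 56 = 3979248$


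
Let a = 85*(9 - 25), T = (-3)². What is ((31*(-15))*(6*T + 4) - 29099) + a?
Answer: -57429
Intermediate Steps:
T = 9
a = -1360 (a = 85*(-16) = -1360)
((31*(-15))*(6*T + 4) - 29099) + a = ((31*(-15))*(6*9 + 4) - 29099) - 1360 = (-465*(54 + 4) - 29099) - 1360 = (-465*58 - 29099) - 1360 = (-26970 - 29099) - 1360 = -56069 - 1360 = -57429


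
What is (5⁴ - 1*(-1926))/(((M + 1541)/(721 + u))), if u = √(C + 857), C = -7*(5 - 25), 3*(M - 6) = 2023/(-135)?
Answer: 106414965/89216 + 1033155*√997/624512 ≈ 1245.0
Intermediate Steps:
M = 407/405 (M = 6 + (2023/(-135))/3 = 6 + (2023*(-1/135))/3 = 6 + (⅓)*(-2023/135) = 6 - 2023/405 = 407/405 ≈ 1.0049)
C = 140 (C = -7*(-20) = 140)
u = √997 (u = √(140 + 857) = √997 ≈ 31.575)
(5⁴ - 1*(-1926))/(((M + 1541)/(721 + u))) = (5⁴ - 1*(-1926))/(((407/405 + 1541)/(721 + √997))) = (625 + 1926)/((624512/(405*(721 + √997)))) = 2551*(41715/89216 + 405*√997/624512) = 106414965/89216 + 1033155*√997/624512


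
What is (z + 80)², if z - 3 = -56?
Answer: 729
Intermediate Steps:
z = -53 (z = 3 - 56 = -53)
(z + 80)² = (-53 + 80)² = 27² = 729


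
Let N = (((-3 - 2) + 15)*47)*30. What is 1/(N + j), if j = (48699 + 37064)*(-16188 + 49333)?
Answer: 1/2842628735 ≈ 3.5179e-10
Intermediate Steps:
j = 2842614635 (j = 85763*33145 = 2842614635)
N = 14100 (N = ((-5 + 15)*47)*30 = (10*47)*30 = 470*30 = 14100)
1/(N + j) = 1/(14100 + 2842614635) = 1/2842628735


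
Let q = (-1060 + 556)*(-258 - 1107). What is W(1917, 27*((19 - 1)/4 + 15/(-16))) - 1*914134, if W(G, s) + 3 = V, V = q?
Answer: -226177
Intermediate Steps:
q = 687960 (q = -504*(-1365) = 687960)
V = 687960
W(G, s) = 687957 (W(G, s) = -3 + 687960 = 687957)
W(1917, 27*((19 - 1)/4 + 15/(-16))) - 1*914134 = 687957 - 1*914134 = 687957 - 914134 = -226177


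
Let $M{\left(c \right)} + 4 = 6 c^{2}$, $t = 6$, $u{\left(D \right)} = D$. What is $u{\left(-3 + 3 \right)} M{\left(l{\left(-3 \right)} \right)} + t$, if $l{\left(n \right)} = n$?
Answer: $6$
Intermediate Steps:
$M{\left(c \right)} = -4 + 6 c^{2}$
$u{\left(-3 + 3 \right)} M{\left(l{\left(-3 \right)} \right)} + t = \left(-3 + 3\right) \left(-4 + 6 \left(-3\right)^{2}\right) + 6 = 0 \left(-4 + 6 \cdot 9\right) + 6 = 0 \left(-4 + 54\right) + 6 = 0 \cdot 50 + 6 = 0 + 6 = 6$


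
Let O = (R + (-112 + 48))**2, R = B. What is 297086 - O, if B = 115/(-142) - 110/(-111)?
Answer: 72796376199815/248440644 ≈ 2.9301e+5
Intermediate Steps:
B = 2855/15762 (B = 115*(-1/142) - 110*(-1/111) = -115/142 + 110/111 = 2855/15762 ≈ 0.18113)
R = 2855/15762 ≈ 0.18113
O = 1011860963569/248440644 (O = (2855/15762 + (-112 + 48))**2 = (2855/15762 - 64)**2 = (-1005913/15762)**2 = 1011860963569/248440644 ≈ 4072.8)
297086 - O = 297086 - 1*1011860963569/248440644 = 297086 - 1011860963569/248440644 = 72796376199815/248440644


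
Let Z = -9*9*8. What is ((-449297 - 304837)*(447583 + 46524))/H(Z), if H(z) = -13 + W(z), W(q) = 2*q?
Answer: 372622888338/1309 ≈ 2.8466e+8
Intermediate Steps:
Z = -648 (Z = -81*8 = -648)
H(z) = -13 + 2*z
((-449297 - 304837)*(447583 + 46524))/H(Z) = ((-449297 - 304837)*(447583 + 46524))/(-13 + 2*(-648)) = (-754134*494107)/(-13 - 1296) = -372622888338/(-1309) = -372622888338*(-1/1309) = 372622888338/1309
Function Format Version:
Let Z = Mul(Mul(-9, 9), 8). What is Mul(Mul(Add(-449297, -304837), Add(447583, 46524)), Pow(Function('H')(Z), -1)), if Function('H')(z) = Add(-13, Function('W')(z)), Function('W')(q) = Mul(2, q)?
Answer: Rational(372622888338, 1309) ≈ 2.8466e+8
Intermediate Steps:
Z = -648 (Z = Mul(-81, 8) = -648)
Function('H')(z) = Add(-13, Mul(2, z))
Mul(Mul(Add(-449297, -304837), Add(447583, 46524)), Pow(Function('H')(Z), -1)) = Mul(Mul(Add(-449297, -304837), Add(447583, 46524)), Pow(Add(-13, Mul(2, -648)), -1)) = Mul(Mul(-754134, 494107), Pow(Add(-13, -1296), -1)) = Mul(-372622888338, Pow(-1309, -1)) = Mul(-372622888338, Rational(-1, 1309)) = Rational(372622888338, 1309)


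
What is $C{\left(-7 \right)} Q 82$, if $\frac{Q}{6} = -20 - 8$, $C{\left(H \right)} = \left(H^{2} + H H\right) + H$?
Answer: $-1253616$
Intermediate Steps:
$C{\left(H \right)} = H + 2 H^{2}$ ($C{\left(H \right)} = \left(H^{2} + H^{2}\right) + H = 2 H^{2} + H = H + 2 H^{2}$)
$Q = -168$ ($Q = 6 \left(-20 - 8\right) = 6 \left(-28\right) = -168$)
$C{\left(-7 \right)} Q 82 = - 7 \left(1 + 2 \left(-7\right)\right) \left(-168\right) 82 = - 7 \left(1 - 14\right) \left(-168\right) 82 = \left(-7\right) \left(-13\right) \left(-168\right) 82 = 91 \left(-168\right) 82 = \left(-15288\right) 82 = -1253616$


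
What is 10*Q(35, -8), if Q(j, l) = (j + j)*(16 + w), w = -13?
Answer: 2100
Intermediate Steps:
Q(j, l) = 6*j (Q(j, l) = (j + j)*(16 - 13) = (2*j)*3 = 6*j)
10*Q(35, -8) = 10*(6*35) = 10*210 = 2100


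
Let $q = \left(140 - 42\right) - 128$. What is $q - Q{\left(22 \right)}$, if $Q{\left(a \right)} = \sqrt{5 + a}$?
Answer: $-30 - 3 \sqrt{3} \approx -35.196$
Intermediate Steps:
$q = -30$ ($q = 98 - 128 = -30$)
$q - Q{\left(22 \right)} = -30 - \sqrt{5 + 22} = -30 - \sqrt{27} = -30 - 3 \sqrt{3}$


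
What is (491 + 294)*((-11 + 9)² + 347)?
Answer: 275535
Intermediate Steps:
(491 + 294)*((-11 + 9)² + 347) = 785*((-2)² + 347) = 785*(4 + 347) = 785*351 = 275535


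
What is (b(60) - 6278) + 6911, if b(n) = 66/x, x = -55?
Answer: 3159/5 ≈ 631.80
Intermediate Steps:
b(n) = -6/5 (b(n) = 66/(-55) = 66*(-1/55) = -6/5)
(b(60) - 6278) + 6911 = (-6/5 - 6278) + 6911 = -31396/5 + 6911 = 3159/5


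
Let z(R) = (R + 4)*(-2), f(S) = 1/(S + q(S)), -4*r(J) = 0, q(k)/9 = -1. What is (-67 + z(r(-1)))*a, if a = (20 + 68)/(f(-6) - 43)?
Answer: 49500/323 ≈ 153.25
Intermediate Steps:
q(k) = -9 (q(k) = 9*(-1) = -9)
r(J) = 0 (r(J) = -¼*0 = 0)
f(S) = 1/(-9 + S) (f(S) = 1/(S - 9) = 1/(-9 + S))
z(R) = -8 - 2*R (z(R) = (4 + R)*(-2) = -8 - 2*R)
a = -660/323 (a = (20 + 68)/(1/(-9 - 6) - 43) = 88/(1/(-15) - 43) = 88/(-1/15 - 43) = 88/(-646/15) = 88*(-15/646) = -660/323 ≈ -2.0433)
(-67 + z(r(-1)))*a = (-67 + (-8 - 2*0))*(-660/323) = (-67 + (-8 + 0))*(-660/323) = (-67 - 8)*(-660/323) = -75*(-660/323) = 49500/323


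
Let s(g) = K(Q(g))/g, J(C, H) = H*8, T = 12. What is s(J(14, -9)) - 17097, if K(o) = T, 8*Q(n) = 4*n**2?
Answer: -102583/6 ≈ -17097.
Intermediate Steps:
Q(n) = n**2/2 (Q(n) = (4*n**2)/8 = n**2/2)
K(o) = 12
J(C, H) = 8*H
s(g) = 12/g
s(J(14, -9)) - 17097 = 12/((8*(-9))) - 17097 = 12/(-72) - 17097 = 12*(-1/72) - 17097 = -1/6 - 17097 = -102583/6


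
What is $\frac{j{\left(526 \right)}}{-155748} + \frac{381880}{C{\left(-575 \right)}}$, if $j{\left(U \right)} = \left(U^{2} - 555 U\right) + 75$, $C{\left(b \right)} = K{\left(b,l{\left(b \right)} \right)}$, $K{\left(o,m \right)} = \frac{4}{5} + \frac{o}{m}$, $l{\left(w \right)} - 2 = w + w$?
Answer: $\frac{113799452919731}{387656772} \approx 2.9356 \cdot 10^{5}$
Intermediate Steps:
$l{\left(w \right)} = 2 + 2 w$ ($l{\left(w \right)} = 2 + \left(w + w\right) = 2 + 2 w$)
$K{\left(o,m \right)} = \frac{4}{5} + \frac{o}{m}$ ($K{\left(o,m \right)} = 4 \cdot \frac{1}{5} + \frac{o}{m} = \frac{4}{5} + \frac{o}{m}$)
$C{\left(b \right)} = \frac{4}{5} + \frac{b}{2 + 2 b}$
$j{\left(U \right)} = 75 + U^{2} - 555 U$
$\frac{j{\left(526 \right)}}{-155748} + \frac{381880}{C{\left(-575 \right)}} = \frac{75 + 526^{2} - 291930}{-155748} + \frac{381880}{\frac{1}{10} \frac{1}{1 - 575} \left(8 + 13 \left(-575\right)\right)} = \left(75 + 276676 - 291930\right) \left(- \frac{1}{155748}\right) + \frac{381880}{\frac{1}{10} \frac{1}{-574} \left(8 - 7475\right)} = \left(-15179\right) \left(- \frac{1}{155748}\right) + \frac{381880}{\frac{1}{10} \left(- \frac{1}{574}\right) \left(-7467\right)} = \frac{15179}{155748} + \frac{381880}{\frac{7467}{5740}} = \frac{15179}{155748} + 381880 \cdot \frac{5740}{7467} = \frac{15179}{155748} + \frac{2191991200}{7467} = \frac{113799452919731}{387656772}$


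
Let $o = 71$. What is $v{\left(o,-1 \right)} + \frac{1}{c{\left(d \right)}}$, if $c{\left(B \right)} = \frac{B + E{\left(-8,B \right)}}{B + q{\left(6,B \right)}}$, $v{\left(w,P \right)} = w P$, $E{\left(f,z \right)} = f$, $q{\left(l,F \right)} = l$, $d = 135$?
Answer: $- \frac{8876}{127} \approx -69.89$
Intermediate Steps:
$v{\left(w,P \right)} = P w$
$c{\left(B \right)} = \frac{-8 + B}{6 + B}$ ($c{\left(B \right)} = \frac{B - 8}{B + 6} = \frac{-8 + B}{6 + B}$)
$v{\left(o,-1 \right)} + \frac{1}{c{\left(d \right)}} = \left(-1\right) 71 + \frac{1}{\frac{1}{6 + 135} \left(-8 + 135\right)} = -71 + \frac{1}{\frac{1}{141} \cdot 127} = -71 + \frac{1}{\frac{127}{141}} = -71 + \frac{141}{127} = - \frac{8876}{127}$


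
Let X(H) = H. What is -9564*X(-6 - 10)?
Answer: 153024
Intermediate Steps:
-9564*X(-6 - 10) = -9564*(-6 - 10) = -9564*(-16) = 153024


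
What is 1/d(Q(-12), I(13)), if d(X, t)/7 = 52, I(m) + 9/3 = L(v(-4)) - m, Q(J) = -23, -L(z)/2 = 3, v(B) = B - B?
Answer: 1/364 ≈ 0.0027473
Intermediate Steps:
v(B) = 0
L(z) = -6 (L(z) = -2*3 = -6)
I(m) = -9 - m (I(m) = -3 + (-6 - m) = -9 - m)
d(X, t) = 364 (d(X, t) = 7*52 = 364)
1/d(Q(-12), I(13)) = 1/364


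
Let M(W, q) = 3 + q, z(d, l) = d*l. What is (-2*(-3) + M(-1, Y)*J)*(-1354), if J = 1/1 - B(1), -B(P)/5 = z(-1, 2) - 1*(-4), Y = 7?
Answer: -157064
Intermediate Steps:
B(P) = -10 (B(P) = -5*(-1*2 - 1*(-4)) = -5*(-2 + 4) = -5*2 = -10)
J = 11 (J = 1/1 - 1*(-10) = 1 + 10 = 11)
(-2*(-3) + M(-1, Y)*J)*(-1354) = (-2*(-3) + (3 + 7)*11)*(-1354) = (6 + 10*11)*(-1354) = (6 + 110)*(-1354) = 116*(-1354) = -157064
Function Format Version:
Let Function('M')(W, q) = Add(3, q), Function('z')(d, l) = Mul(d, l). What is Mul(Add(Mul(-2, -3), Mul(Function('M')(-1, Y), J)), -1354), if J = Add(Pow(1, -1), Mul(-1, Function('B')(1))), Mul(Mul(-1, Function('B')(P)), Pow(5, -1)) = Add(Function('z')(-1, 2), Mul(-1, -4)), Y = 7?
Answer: -157064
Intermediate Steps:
Function('B')(P) = -10 (Function('B')(P) = Mul(-5, Add(Mul(-1, 2), Mul(-1, -4))) = Mul(-5, Add(-2, 4)) = Mul(-5, 2) = -10)
J = 11 (J = Add(Pow(1, -1), Mul(-1, -10)) = Add(1, 10) = 11)
Mul(Add(Mul(-2, -3), Mul(Function('M')(-1, Y), J)), -1354) = Mul(Add(Mul(-2, -3), Mul(Add(3, 7), 11)), -1354) = Mul(Add(6, Mul(10, 11)), -1354) = Mul(Add(6, 110), -1354) = Mul(116, -1354) = -157064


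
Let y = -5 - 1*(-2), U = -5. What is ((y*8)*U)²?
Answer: 14400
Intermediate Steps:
y = -3 (y = -5 + 2 = -3)
((y*8)*U)² = (-3*8*(-5))² = (-24*(-5))² = 120² = 14400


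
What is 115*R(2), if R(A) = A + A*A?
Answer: 690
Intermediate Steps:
R(A) = A + A**2
115*R(2) = 115*(2*(1 + 2)) = 115*(2*3) = 115*6 = 690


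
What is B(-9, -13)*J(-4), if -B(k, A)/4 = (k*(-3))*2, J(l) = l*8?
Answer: 6912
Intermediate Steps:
J(l) = 8*l
B(k, A) = 24*k (B(k, A) = -4*k*(-3)*2 = -4*(-3*k)*2 = -(-24)*k = 24*k)
B(-9, -13)*J(-4) = (24*(-9))*(8*(-4)) = -216*(-32) = 6912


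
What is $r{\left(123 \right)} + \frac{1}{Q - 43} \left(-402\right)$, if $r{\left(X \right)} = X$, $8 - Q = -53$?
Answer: $\frac{302}{3} \approx 100.67$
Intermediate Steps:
$Q = 61$ ($Q = 8 - -53 = 8 + 53 = 61$)
$r{\left(123 \right)} + \frac{1}{Q - 43} \left(-402\right) = 123 + \frac{1}{61 - 43} \left(-402\right) = 123 + \frac{1}{18} \left(-402\right) = 123 - \frac{67}{3} = \frac{302}{3}$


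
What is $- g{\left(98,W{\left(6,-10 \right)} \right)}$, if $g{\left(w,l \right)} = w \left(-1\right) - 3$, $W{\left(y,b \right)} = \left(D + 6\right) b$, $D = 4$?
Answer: $101$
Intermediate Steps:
$W{\left(y,b \right)} = 10 b$ ($W{\left(y,b \right)} = \left(4 + 6\right) b = 10 b$)
$g{\left(w,l \right)} = -3 - w$ ($g{\left(w,l \right)} = - w - 3 = -3 - w$)
$- g{\left(98,W{\left(6,-10 \right)} \right)} = - (-3 - 98) = \left(-1\right) \left(-101\right) = 101$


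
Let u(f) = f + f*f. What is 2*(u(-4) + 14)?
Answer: 52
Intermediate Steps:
u(f) = f + f²
2*(u(-4) + 14) = 2*(-4*(1 - 4) + 14) = 2*(-4*(-3) + 14) = 2*(12 + 14) = 2*26 = 52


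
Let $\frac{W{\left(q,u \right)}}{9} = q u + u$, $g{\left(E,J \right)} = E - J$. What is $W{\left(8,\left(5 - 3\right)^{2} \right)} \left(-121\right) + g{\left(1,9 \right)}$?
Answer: $-39212$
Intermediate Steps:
$W{\left(q,u \right)} = 9 u + 9 q u$ ($W{\left(q,u \right)} = 9 \left(q u + u\right) = 9 \left(u + q u\right) = 9 u + 9 q u$)
$W{\left(8,\left(5 - 3\right)^{2} \right)} \left(-121\right) + g{\left(1,9 \right)} = 9 \left(5 - 3\right)^{2} \left(1 + 8\right) \left(-121\right) + \left(1 - 9\right) = 9 \cdot 2^{2} \cdot 9 \left(-121\right) + \left(1 - 9\right) = 9 \cdot 4 \cdot 9 \left(-121\right) - 8 = 324 \left(-121\right) - 8 = -39204 - 8 = -39212$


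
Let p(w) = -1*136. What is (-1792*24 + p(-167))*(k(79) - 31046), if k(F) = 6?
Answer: 1339189760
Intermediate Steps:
p(w) = -136
(-1792*24 + p(-167))*(k(79) - 31046) = (-1792*24 - 136)*(6 - 31046) = (-43008 - 136)*(-31040) = -43144*(-31040) = 1339189760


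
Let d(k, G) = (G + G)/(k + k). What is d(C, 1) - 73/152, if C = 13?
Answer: -797/1976 ≈ -0.40334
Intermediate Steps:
d(k, G) = G/k (d(k, G) = (2*G)/((2*k)) = (2*G)*(1/(2*k)) = G/k)
d(C, 1) - 73/152 = 1/13 - 73/152 = -797/1976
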